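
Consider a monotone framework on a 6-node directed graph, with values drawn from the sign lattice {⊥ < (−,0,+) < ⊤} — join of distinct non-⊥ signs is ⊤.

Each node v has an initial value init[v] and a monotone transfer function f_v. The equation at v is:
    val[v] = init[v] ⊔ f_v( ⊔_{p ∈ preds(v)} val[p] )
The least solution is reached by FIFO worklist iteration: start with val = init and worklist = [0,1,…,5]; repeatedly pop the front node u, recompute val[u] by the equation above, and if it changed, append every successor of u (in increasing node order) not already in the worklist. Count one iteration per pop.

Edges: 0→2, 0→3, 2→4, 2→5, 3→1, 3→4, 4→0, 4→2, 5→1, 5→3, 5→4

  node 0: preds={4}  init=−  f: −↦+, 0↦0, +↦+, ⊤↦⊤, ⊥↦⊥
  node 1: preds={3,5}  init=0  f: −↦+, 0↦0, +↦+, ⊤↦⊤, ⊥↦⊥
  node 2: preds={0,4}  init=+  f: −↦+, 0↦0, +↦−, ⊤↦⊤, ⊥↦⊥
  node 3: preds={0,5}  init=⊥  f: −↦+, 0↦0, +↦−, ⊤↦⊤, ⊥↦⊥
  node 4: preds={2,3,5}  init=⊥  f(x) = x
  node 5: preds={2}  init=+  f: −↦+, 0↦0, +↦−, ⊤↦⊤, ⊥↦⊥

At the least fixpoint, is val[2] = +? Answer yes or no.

no

Worklist (12 pops):
  #1 pop 0: in=⊥ → − (no change)
  #2 pop 1: in=+ → ⊤ (was 0); enqueue []
  #3 pop 2: in=− → + (no change)
  #4 pop 3: in=⊤ → ⊤ (was ⊥); enqueue [1]
  #5 pop 4: in=⊤ → ⊤ (was ⊥); enqueue [0,2]
  #6 pop 5: in=+ → ⊤ (was +); enqueue [3,4]
  #7 pop 1: in=⊤ → ⊤ (no change)
  #8 pop 0: in=⊤ → ⊤ (was −); enqueue []
  #9 pop 2: in=⊤ → ⊤ (was +); enqueue [5]
  #10 pop 3: in=⊤ → ⊤ (no change)
  #11 pop 4: in=⊤ → ⊤ (no change)
  #12 pop 5: in=⊤ → ⊤ (no change)

Fixpoint:
  val[0] = ⊤
  val[1] = ⊤
  val[2] = ⊤
  val[3] = ⊤
  val[4] = ⊤
  val[5] = ⊤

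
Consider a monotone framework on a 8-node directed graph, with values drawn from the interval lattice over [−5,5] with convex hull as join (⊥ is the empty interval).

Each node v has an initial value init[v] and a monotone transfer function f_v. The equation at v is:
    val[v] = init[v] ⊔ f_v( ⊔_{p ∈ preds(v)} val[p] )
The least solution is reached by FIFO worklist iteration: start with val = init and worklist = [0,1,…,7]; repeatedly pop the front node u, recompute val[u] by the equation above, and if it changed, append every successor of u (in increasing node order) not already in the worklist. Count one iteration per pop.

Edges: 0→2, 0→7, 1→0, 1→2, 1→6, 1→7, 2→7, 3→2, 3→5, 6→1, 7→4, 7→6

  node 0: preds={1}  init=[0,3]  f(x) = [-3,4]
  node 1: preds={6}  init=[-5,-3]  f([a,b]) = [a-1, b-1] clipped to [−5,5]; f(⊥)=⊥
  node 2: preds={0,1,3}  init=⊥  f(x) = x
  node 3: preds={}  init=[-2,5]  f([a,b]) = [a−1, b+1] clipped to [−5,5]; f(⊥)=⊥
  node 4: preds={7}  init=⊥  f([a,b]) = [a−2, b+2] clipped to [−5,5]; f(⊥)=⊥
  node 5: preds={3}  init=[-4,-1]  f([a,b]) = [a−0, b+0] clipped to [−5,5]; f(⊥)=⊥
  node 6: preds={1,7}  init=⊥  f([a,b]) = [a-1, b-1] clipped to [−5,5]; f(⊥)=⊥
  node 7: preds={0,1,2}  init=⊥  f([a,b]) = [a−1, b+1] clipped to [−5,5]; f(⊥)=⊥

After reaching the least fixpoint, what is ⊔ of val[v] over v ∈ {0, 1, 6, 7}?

[-5,5]

Worklist (16 pops):
  #1 pop 0: in=[-5,-3] → [-3,4] (was [0,3]); enqueue []
  #2 pop 1: in=⊥ → [-5,-3] (no change)
  #3 pop 2: in=[-5,5] → [-5,5] (was ⊥); enqueue []
  #4 pop 3: in=⊥ → [-2,5] (no change)
  #5 pop 4: in=⊥ → ⊥ (no change)
  #6 pop 5: in=[-2,5] → [-4,5] (was [-4,-1]); enqueue []
  #7 pop 6: in=[-5,-3] → [-5,-4] (was ⊥); enqueue [1]
  #8 pop 7: in=[-5,5] → [-5,5] (was ⊥); enqueue [4,6]
  #9 pop 1: in=[-5,-4] → [-5,-3] (no change)
  #10 pop 4: in=[-5,5] → [-5,5] (was ⊥); enqueue []
  #11 pop 6: in=[-5,5] → [-5,4] (was [-5,-4]); enqueue [1]
  #12 pop 1: in=[-5,4] → [-5,3] (was [-5,-3]); enqueue [0,2,6,7]
  #13 pop 0: in=[-5,3] → [-3,4] (no change)
  #14 pop 2: in=[-5,5] → [-5,5] (no change)
  #15 pop 6: in=[-5,5] → [-5,4] (no change)
  #16 pop 7: in=[-5,5] → [-5,5] (no change)

Fixpoint:
  val[0] = [-3,4]
  val[1] = [-5,3]
  val[2] = [-5,5]
  val[3] = [-2,5]
  val[4] = [-5,5]
  val[5] = [-4,5]
  val[6] = [-5,4]
  val[7] = [-5,5]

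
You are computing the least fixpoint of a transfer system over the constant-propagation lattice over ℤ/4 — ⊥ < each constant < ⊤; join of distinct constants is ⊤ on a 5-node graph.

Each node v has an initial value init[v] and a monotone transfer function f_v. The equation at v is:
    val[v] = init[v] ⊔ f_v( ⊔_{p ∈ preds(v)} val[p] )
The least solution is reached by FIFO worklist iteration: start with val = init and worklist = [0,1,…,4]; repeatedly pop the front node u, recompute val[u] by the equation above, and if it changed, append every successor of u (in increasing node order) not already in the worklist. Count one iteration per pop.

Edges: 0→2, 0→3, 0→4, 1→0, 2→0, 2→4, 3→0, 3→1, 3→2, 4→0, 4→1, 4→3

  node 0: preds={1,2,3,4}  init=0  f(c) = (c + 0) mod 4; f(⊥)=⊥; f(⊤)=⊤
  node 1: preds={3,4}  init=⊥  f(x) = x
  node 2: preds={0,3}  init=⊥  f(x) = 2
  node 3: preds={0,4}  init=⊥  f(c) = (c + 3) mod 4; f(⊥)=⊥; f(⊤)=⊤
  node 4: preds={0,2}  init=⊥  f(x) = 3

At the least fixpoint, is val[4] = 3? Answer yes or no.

yes

Trace (14 dequeues):
  [1] u=0 | in ⊥ | out 0 | ==
  [2] u=1 | in ⊥ | out ⊥ | ==
  [3] u=2 | in 0 | out 2 | prev ⊥ | push {0}
  [4] u=3 | in 0 | out 3 | prev ⊥ | push {1,2}
  [5] u=4 | in ⊤ | out 3 | prev ⊥ | push {3}
  [6] u=0 | in ⊤ | out ⊤ | prev 0 | push {4}
  [7] u=1 | in 3 | out 3 | prev ⊥ | push {0}
  [8] u=2 | in ⊤ | out 2 | ==
  [9] u=3 | in ⊤ | out ⊤ | prev 3 | push {1,2}
  [10] u=4 | in ⊤ | out 3 | ==
  [11] u=0 | in ⊤ | out ⊤ | ==
  [12] u=1 | in ⊤ | out ⊤ | prev 3 | push {0}
  [13] u=2 | in ⊤ | out 2 | ==
  [14] u=0 | in ⊤ | out ⊤ | ==

Converged values:
  [0] ⊤
  [1] ⊤
  [2] 2
  [3] ⊤
  [4] 3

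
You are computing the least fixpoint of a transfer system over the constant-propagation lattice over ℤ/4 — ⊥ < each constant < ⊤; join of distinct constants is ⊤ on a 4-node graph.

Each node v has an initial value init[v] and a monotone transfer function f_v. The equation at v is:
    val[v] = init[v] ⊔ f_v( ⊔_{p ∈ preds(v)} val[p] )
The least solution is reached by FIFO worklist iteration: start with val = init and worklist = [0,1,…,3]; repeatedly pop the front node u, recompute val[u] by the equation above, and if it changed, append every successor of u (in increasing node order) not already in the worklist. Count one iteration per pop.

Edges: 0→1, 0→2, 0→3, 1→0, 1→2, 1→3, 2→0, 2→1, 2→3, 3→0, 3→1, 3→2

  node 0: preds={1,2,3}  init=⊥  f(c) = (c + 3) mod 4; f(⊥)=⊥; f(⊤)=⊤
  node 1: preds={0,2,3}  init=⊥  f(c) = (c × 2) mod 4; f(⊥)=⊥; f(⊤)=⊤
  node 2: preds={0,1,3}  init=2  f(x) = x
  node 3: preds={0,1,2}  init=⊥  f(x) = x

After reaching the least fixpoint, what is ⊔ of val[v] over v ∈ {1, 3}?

⊤

Trace (8 dequeues):
  [1] u=0 | in 2 | out 1 | prev ⊥ | push {}
  [2] u=1 | in ⊤ | out ⊤ | prev ⊥ | push {0}
  [3] u=2 | in ⊤ | out ⊤ | prev 2 | push {1}
  [4] u=3 | in ⊤ | out ⊤ | prev ⊥ | push {2}
  [5] u=0 | in ⊤ | out ⊤ | prev 1 | push {3}
  [6] u=1 | in ⊤ | out ⊤ | ==
  [7] u=2 | in ⊤ | out ⊤ | ==
  [8] u=3 | in ⊤ | out ⊤ | ==

Converged values:
  [0] ⊤
  [1] ⊤
  [2] ⊤
  [3] ⊤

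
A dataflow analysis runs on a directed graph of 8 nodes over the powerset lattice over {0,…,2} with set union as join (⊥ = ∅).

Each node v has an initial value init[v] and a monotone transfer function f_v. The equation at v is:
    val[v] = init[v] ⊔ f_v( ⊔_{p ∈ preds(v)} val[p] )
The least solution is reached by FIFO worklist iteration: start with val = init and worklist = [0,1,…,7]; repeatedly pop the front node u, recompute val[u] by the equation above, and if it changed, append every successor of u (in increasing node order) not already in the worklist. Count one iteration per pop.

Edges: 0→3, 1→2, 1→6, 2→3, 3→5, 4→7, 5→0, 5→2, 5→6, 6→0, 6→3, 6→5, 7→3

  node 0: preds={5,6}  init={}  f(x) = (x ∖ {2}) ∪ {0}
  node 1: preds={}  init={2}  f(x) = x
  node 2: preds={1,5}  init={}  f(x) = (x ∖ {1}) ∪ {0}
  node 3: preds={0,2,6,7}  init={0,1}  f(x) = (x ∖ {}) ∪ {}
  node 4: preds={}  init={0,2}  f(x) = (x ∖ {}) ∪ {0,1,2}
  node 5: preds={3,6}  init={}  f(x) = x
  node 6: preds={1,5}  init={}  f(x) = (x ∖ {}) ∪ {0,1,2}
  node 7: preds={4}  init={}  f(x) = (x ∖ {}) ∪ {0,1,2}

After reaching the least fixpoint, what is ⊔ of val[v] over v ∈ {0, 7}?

Worklist (12 pops):
  #1 pop 0: in={} → {0} (was {}); enqueue []
  #2 pop 1: in={} → {2} (no change)
  #3 pop 2: in={2} → {0,2} (was {}); enqueue []
  #4 pop 3: in={0,2} → {0,1,2} (was {0,1}); enqueue []
  #5 pop 4: in={} → {0,1,2} (was {0,2}); enqueue []
  #6 pop 5: in={0,1,2} → {0,1,2} (was {}); enqueue [0,2]
  #7 pop 6: in={0,1,2} → {0,1,2} (was {}); enqueue [3,5]
  #8 pop 7: in={0,1,2} → {0,1,2} (was {}); enqueue []
  #9 pop 0: in={0,1,2} → {0,1} (was {0}); enqueue []
  #10 pop 2: in={0,1,2} → {0,2} (no change)
  #11 pop 3: in={0,1,2} → {0,1,2} (no change)
  #12 pop 5: in={0,1,2} → {0,1,2} (no change)

Fixpoint:
  val[0] = {0,1}
  val[1] = {2}
  val[2] = {0,2}
  val[3] = {0,1,2}
  val[4] = {0,1,2}
  val[5] = {0,1,2}
  val[6] = {0,1,2}
  val[7] = {0,1,2}

{0,1,2}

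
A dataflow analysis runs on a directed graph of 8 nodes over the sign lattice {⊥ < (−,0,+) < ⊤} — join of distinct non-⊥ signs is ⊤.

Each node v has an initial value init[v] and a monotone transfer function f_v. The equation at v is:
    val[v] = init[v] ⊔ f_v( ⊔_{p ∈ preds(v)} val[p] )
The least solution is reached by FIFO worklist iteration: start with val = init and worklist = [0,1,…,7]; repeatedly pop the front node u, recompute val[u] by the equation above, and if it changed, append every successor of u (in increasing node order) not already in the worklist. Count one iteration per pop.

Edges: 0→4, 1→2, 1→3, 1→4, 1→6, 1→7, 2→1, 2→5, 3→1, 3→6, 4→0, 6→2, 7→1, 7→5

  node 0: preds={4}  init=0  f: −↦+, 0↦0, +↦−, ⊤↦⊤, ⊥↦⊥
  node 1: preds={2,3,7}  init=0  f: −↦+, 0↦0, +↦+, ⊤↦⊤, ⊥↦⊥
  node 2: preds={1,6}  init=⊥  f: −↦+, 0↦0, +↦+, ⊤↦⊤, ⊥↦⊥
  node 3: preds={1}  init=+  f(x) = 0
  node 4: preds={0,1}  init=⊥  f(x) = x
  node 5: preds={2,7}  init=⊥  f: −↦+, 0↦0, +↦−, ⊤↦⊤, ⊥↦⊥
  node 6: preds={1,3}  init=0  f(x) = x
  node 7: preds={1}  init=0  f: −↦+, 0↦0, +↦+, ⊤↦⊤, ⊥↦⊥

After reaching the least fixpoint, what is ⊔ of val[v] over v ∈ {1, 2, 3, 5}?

Iteration log — 13 steps:
  step 1. node 0  ⊔preds=⊥  new=0  stable
  step 2. node 1  ⊔preds=⊤  new=⊤  old=0  +wl: 
  step 3. node 2  ⊔preds=⊤  new=⊤  old=⊥  +wl: 1
  step 4. node 3  ⊔preds=⊤  new=⊤  old=+  +wl: 
  step 5. node 4  ⊔preds=⊤  new=⊤  old=⊥  +wl: 0
  step 6. node 5  ⊔preds=⊤  new=⊤  old=⊥  +wl: 
  step 7. node 6  ⊔preds=⊤  new=⊤  old=0  +wl: 2
  step 8. node 7  ⊔preds=⊤  new=⊤  old=0  +wl: 5
  step 9. node 1  ⊔preds=⊤  new=⊤  stable
  step 10. node 0  ⊔preds=⊤  new=⊤  old=0  +wl: 4
  step 11. node 2  ⊔preds=⊤  new=⊤  stable
  step 12. node 5  ⊔preds=⊤  new=⊤  stable
  step 13. node 4  ⊔preds=⊤  new=⊤  stable

Least fixpoint reached:
  node 0: ⊤
  node 1: ⊤
  node 2: ⊤
  node 3: ⊤
  node 4: ⊤
  node 5: ⊤
  node 6: ⊤
  node 7: ⊤

⊤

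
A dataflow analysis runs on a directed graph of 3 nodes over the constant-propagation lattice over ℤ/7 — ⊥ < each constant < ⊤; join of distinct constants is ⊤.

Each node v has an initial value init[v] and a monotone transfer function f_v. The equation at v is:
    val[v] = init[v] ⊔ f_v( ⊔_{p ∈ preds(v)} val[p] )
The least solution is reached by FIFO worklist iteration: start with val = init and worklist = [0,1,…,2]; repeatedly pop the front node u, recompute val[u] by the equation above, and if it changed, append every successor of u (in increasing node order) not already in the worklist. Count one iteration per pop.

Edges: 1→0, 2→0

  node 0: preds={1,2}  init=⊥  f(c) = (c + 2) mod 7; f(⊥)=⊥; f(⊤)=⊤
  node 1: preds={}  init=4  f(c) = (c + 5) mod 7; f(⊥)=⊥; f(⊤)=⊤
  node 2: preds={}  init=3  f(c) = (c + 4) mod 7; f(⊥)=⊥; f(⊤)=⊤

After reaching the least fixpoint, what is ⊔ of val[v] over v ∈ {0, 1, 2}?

⊤

Trace (3 dequeues):
  [1] u=0 | in ⊤ | out ⊤ | prev ⊥ | push {}
  [2] u=1 | in ⊥ | out 4 | ==
  [3] u=2 | in ⊥ | out 3 | ==

Converged values:
  [0] ⊤
  [1] 4
  [2] 3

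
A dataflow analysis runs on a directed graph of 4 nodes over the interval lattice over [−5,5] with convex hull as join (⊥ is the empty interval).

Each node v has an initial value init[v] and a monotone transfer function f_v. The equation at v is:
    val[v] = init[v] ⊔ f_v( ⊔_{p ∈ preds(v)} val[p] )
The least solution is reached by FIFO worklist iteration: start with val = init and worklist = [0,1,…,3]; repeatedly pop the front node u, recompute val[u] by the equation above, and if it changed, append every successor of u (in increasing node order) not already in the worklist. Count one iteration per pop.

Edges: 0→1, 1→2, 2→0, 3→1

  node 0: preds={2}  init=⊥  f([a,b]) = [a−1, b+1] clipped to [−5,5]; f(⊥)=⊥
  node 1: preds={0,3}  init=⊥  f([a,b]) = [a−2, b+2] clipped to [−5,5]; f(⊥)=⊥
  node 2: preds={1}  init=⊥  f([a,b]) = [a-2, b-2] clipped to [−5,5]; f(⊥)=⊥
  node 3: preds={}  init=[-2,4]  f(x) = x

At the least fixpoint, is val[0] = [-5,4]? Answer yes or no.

yes

Worklist (7 pops):
  #1 pop 0: in=⊥ → ⊥ (no change)
  #2 pop 1: in=[-2,4] → [-4,5] (was ⊥); enqueue []
  #3 pop 2: in=[-4,5] → [-5,3] (was ⊥); enqueue [0]
  #4 pop 3: in=⊥ → [-2,4] (no change)
  #5 pop 0: in=[-5,3] → [-5,4] (was ⊥); enqueue [1]
  #6 pop 1: in=[-5,4] → [-5,5] (was [-4,5]); enqueue [2]
  #7 pop 2: in=[-5,5] → [-5,3] (no change)

Fixpoint:
  val[0] = [-5,4]
  val[1] = [-5,5]
  val[2] = [-5,3]
  val[3] = [-2,4]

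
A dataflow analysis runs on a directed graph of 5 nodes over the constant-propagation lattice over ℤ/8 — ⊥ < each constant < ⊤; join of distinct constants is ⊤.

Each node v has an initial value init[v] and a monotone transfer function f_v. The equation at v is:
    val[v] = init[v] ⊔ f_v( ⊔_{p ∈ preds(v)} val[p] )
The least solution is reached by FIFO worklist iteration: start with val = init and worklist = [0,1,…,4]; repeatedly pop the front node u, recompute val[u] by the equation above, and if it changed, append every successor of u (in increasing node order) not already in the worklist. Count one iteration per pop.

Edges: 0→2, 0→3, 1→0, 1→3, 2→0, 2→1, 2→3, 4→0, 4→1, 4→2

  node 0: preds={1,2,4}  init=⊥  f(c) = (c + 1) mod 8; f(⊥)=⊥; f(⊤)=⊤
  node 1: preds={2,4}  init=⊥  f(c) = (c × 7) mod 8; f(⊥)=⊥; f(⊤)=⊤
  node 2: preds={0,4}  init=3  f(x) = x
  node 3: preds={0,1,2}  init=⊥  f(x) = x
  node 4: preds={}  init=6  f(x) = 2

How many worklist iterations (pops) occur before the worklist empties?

8

Trace (8 dequeues):
  [1] u=0 | in ⊤ | out ⊤ | prev ⊥ | push {}
  [2] u=1 | in ⊤ | out ⊤ | prev ⊥ | push {0}
  [3] u=2 | in ⊤ | out ⊤ | prev 3 | push {1}
  [4] u=3 | in ⊤ | out ⊤ | prev ⊥ | push {}
  [5] u=4 | in ⊥ | out ⊤ | prev 6 | push {2}
  [6] u=0 | in ⊤ | out ⊤ | ==
  [7] u=1 | in ⊤ | out ⊤ | ==
  [8] u=2 | in ⊤ | out ⊤ | ==

Converged values:
  [0] ⊤
  [1] ⊤
  [2] ⊤
  [3] ⊤
  [4] ⊤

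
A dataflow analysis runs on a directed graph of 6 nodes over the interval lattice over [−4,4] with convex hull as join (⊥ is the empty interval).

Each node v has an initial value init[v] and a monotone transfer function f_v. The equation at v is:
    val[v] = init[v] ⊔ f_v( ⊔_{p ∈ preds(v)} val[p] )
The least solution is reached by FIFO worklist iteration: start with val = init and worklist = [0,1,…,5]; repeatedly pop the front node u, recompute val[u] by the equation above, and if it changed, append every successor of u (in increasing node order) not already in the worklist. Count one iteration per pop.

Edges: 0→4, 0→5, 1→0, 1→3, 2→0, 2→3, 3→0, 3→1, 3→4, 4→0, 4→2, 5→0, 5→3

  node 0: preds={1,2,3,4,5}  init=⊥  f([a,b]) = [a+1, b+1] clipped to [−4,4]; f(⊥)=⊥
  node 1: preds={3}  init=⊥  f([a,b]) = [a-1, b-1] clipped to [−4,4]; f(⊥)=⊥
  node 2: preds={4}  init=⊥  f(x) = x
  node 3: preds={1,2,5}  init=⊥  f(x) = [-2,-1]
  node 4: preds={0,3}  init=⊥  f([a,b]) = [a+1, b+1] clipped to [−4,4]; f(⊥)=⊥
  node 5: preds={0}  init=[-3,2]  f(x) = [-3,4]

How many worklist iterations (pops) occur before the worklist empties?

13

Trace (13 dequeues):
  [1] u=0 | in [-3,2] | out [-2,3] | prev ⊥ | push {}
  [2] u=1 | in ⊥ | out ⊥ | ==
  [3] u=2 | in ⊥ | out ⊥ | ==
  [4] u=3 | in [-3,2] | out [-2,-1] | prev ⊥ | push {0,1}
  [5] u=4 | in [-2,3] | out [-1,4] | prev ⊥ | push {2}
  [6] u=5 | in [-2,3] | out [-3,4] | prev [-3,2] | push {3}
  [7] u=0 | in [-3,4] | out [-2,4] | prev [-2,3] | push {4,5}
  [8] u=1 | in [-2,-1] | out [-3,-2] | prev ⊥ | push {0}
  [9] u=2 | in [-1,4] | out [-1,4] | prev ⊥ | push {}
  [10] u=3 | in [-3,4] | out [-2,-1] | ==
  [11] u=4 | in [-2,4] | out [-1,4] | ==
  [12] u=5 | in [-2,4] | out [-3,4] | ==
  [13] u=0 | in [-3,4] | out [-2,4] | ==

Converged values:
  [0] [-2,4]
  [1] [-3,-2]
  [2] [-1,4]
  [3] [-2,-1]
  [4] [-1,4]
  [5] [-3,4]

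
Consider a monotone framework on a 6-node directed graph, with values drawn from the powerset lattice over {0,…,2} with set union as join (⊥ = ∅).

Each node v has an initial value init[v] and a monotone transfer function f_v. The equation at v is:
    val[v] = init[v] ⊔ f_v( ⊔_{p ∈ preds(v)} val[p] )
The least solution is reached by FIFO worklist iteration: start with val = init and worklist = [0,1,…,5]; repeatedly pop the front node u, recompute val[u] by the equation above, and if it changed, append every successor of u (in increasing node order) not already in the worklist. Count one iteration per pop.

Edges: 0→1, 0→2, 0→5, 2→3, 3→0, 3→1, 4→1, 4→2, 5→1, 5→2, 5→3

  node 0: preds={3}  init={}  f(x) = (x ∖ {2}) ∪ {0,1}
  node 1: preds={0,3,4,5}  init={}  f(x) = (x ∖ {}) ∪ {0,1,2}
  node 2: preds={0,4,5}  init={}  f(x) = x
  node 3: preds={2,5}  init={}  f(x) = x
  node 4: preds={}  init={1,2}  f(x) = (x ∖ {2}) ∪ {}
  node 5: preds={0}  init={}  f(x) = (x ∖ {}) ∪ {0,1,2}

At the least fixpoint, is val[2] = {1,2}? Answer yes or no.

Trace (10 dequeues):
  [1] u=0 | in {} | out {0,1} | prev {} | push {}
  [2] u=1 | in {0,1,2} | out {0,1,2} | prev {} | push {}
  [3] u=2 | in {0,1,2} | out {0,1,2} | prev {} | push {}
  [4] u=3 | in {0,1,2} | out {0,1,2} | prev {} | push {0,1}
  [5] u=4 | in {} | out {1,2} | ==
  [6] u=5 | in {0,1} | out {0,1,2} | prev {} | push {2,3}
  [7] u=0 | in {0,1,2} | out {0,1} | ==
  [8] u=1 | in {0,1,2} | out {0,1,2} | ==
  [9] u=2 | in {0,1,2} | out {0,1,2} | ==
  [10] u=3 | in {0,1,2} | out {0,1,2} | ==

Converged values:
  [0] {0,1}
  [1] {0,1,2}
  [2] {0,1,2}
  [3] {0,1,2}
  [4] {1,2}
  [5] {0,1,2}

no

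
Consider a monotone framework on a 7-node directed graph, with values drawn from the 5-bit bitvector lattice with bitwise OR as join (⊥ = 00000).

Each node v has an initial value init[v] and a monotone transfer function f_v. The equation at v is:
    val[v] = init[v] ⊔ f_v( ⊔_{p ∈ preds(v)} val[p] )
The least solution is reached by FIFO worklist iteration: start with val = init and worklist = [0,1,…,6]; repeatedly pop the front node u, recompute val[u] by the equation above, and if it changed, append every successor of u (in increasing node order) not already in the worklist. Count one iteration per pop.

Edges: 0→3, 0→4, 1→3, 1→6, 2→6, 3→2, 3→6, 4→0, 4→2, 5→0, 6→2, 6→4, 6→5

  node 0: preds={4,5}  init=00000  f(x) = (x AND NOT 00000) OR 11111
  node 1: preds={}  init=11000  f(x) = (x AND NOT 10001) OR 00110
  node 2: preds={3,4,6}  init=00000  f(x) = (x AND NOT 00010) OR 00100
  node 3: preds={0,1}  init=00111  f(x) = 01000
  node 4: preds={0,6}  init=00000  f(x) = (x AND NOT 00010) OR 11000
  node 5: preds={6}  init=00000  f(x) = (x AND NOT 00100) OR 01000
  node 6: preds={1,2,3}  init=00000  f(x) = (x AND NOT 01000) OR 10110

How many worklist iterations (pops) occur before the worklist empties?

13

Worklist (13 pops):
  #1 pop 0: in=00000 → 11111 (was 00000); enqueue []
  #2 pop 1: in=00000 → 11110 (was 11000); enqueue []
  #3 pop 2: in=00111 → 00101 (was 00000); enqueue []
  #4 pop 3: in=11111 → 01111 (was 00111); enqueue [2]
  #5 pop 4: in=11111 → 11101 (was 00000); enqueue [0]
  #6 pop 5: in=00000 → 01000 (was 00000); enqueue []
  #7 pop 6: in=11111 → 10111 (was 00000); enqueue [4,5]
  #8 pop 2: in=11111 → 11101 (was 00101); enqueue [6]
  #9 pop 0: in=11101 → 11111 (no change)
  #10 pop 4: in=11111 → 11101 (no change)
  #11 pop 5: in=10111 → 11011 (was 01000); enqueue [0]
  #12 pop 6: in=11111 → 10111 (no change)
  #13 pop 0: in=11111 → 11111 (no change)

Fixpoint:
  val[0] = 11111
  val[1] = 11110
  val[2] = 11101
  val[3] = 01111
  val[4] = 11101
  val[5] = 11011
  val[6] = 10111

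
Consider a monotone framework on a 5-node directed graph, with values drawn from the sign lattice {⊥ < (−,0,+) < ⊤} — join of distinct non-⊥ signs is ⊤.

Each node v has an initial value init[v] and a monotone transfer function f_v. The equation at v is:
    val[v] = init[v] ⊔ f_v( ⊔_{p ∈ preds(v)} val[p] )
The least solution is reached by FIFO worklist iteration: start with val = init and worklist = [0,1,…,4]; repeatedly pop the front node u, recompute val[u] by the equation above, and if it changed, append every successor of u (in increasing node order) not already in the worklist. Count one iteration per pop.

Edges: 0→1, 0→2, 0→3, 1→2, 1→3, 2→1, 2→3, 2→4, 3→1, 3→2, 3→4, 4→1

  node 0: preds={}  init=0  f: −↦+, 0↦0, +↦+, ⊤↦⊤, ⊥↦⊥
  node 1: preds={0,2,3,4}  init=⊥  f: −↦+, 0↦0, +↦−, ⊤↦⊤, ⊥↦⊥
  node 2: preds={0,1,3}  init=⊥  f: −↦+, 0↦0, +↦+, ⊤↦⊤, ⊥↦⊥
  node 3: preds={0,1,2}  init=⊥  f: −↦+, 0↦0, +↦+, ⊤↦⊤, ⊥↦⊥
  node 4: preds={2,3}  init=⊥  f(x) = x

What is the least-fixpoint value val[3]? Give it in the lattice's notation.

0

Iteration log — 7 steps:
  step 1. node 0  ⊔preds=⊥  new=0  stable
  step 2. node 1  ⊔preds=0  new=0  old=⊥  +wl: 
  step 3. node 2  ⊔preds=0  new=0  old=⊥  +wl: 1
  step 4. node 3  ⊔preds=0  new=0  old=⊥  +wl: 2
  step 5. node 4  ⊔preds=0  new=0  old=⊥  +wl: 
  step 6. node 1  ⊔preds=0  new=0  stable
  step 7. node 2  ⊔preds=0  new=0  stable

Least fixpoint reached:
  node 0: 0
  node 1: 0
  node 2: 0
  node 3: 0
  node 4: 0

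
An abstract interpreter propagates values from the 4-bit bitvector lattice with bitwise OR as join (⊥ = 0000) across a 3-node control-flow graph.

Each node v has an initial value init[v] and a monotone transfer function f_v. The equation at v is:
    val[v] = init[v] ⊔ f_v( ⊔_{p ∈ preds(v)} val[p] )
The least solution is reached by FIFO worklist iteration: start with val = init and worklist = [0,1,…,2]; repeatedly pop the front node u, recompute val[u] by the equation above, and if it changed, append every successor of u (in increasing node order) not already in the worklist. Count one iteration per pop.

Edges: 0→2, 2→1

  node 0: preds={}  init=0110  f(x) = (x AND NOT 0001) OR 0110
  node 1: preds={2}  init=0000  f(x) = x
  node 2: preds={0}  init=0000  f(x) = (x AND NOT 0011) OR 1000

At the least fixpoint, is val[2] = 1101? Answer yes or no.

Iteration log — 4 steps:
  step 1. node 0  ⊔preds=0000  new=0110  stable
  step 2. node 1  ⊔preds=0000  new=0000  stable
  step 3. node 2  ⊔preds=0110  new=1100  old=0000  +wl: 1
  step 4. node 1  ⊔preds=1100  new=1100  old=0000  +wl: 

Least fixpoint reached:
  node 0: 0110
  node 1: 1100
  node 2: 1100

no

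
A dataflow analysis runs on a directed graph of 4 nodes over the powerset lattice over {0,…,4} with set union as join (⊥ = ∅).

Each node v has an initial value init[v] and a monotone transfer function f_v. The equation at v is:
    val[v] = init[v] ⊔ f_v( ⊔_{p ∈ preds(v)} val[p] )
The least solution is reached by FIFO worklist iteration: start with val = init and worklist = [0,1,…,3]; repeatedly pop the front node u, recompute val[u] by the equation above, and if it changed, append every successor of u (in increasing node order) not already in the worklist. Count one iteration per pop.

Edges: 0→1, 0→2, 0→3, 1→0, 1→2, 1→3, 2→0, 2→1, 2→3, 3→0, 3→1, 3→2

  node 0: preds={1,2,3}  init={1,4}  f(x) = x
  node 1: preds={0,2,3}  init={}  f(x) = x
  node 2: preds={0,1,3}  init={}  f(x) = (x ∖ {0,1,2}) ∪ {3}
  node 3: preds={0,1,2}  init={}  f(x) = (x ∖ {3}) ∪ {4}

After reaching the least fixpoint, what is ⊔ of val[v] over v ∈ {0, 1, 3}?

Worklist (9 pops):
  #1 pop 0: in={} → {1,4} (no change)
  #2 pop 1: in={1,4} → {1,4} (was {}); enqueue [0]
  #3 pop 2: in={1,4} → {3,4} (was {}); enqueue [1]
  #4 pop 3: in={1,3,4} → {1,4} (was {}); enqueue [2]
  #5 pop 0: in={1,3,4} → {1,3,4} (was {1,4}); enqueue [3]
  #6 pop 1: in={1,3,4} → {1,3,4} (was {1,4}); enqueue [0]
  #7 pop 2: in={1,3,4} → {3,4} (no change)
  #8 pop 3: in={1,3,4} → {1,4} (no change)
  #9 pop 0: in={1,3,4} → {1,3,4} (no change)

Fixpoint:
  val[0] = {1,3,4}
  val[1] = {1,3,4}
  val[2] = {3,4}
  val[3] = {1,4}

{1,3,4}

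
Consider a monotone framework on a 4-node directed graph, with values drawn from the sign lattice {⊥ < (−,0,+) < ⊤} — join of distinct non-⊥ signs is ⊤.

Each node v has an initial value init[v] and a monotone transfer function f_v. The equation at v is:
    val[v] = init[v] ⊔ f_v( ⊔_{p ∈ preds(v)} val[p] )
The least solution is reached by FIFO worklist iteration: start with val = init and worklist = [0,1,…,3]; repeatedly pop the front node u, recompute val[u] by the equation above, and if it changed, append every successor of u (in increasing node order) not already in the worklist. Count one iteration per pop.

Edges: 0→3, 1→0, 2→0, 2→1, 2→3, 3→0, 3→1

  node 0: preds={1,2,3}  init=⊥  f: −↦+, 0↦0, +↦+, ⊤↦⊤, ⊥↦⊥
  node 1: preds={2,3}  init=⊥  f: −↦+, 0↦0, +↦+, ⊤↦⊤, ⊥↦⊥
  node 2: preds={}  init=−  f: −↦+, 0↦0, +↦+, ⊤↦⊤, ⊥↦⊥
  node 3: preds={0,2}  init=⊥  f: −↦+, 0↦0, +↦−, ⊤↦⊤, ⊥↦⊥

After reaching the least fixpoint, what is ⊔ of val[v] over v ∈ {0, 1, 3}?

Trace (8 dequeues):
  [1] u=0 | in − | out + | prev ⊥ | push {}
  [2] u=1 | in − | out + | prev ⊥ | push {0}
  [3] u=2 | in ⊥ | out − | ==
  [4] u=3 | in ⊤ | out ⊤ | prev ⊥ | push {1}
  [5] u=0 | in ⊤ | out ⊤ | prev + | push {3}
  [6] u=1 | in ⊤ | out ⊤ | prev + | push {0}
  [7] u=3 | in ⊤ | out ⊤ | ==
  [8] u=0 | in ⊤ | out ⊤ | ==

Converged values:
  [0] ⊤
  [1] ⊤
  [2] −
  [3] ⊤

⊤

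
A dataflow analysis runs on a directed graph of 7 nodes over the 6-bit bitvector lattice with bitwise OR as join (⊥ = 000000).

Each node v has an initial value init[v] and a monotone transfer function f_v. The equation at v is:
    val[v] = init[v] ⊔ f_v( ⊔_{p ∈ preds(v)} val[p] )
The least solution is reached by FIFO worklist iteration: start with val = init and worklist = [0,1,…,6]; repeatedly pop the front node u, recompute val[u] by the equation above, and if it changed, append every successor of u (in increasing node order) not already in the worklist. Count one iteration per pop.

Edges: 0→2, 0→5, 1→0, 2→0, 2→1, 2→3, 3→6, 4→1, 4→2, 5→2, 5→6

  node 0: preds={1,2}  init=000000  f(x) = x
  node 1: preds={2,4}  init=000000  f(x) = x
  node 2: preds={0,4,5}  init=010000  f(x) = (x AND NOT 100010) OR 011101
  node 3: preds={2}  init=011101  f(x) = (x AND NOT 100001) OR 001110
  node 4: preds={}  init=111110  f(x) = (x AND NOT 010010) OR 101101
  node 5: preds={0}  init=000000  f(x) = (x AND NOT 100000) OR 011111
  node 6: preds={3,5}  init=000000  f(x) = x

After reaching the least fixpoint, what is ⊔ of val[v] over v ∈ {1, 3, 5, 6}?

111111

Worklist (12 pops):
  #1 pop 0: in=010000 → 010000 (was 000000); enqueue []
  #2 pop 1: in=111110 → 111110 (was 000000); enqueue [0]
  #3 pop 2: in=111110 → 011101 (was 010000); enqueue [1]
  #4 pop 3: in=011101 → 011111 (was 011101); enqueue []
  #5 pop 4: in=000000 → 111111 (was 111110); enqueue [2]
  #6 pop 5: in=010000 → 011111 (was 000000); enqueue []
  #7 pop 6: in=011111 → 011111 (was 000000); enqueue []
  #8 pop 0: in=111111 → 111111 (was 010000); enqueue [5]
  #9 pop 1: in=111111 → 111111 (was 111110); enqueue [0]
  #10 pop 2: in=111111 → 011101 (no change)
  #11 pop 5: in=111111 → 011111 (no change)
  #12 pop 0: in=111111 → 111111 (no change)

Fixpoint:
  val[0] = 111111
  val[1] = 111111
  val[2] = 011101
  val[3] = 011111
  val[4] = 111111
  val[5] = 011111
  val[6] = 011111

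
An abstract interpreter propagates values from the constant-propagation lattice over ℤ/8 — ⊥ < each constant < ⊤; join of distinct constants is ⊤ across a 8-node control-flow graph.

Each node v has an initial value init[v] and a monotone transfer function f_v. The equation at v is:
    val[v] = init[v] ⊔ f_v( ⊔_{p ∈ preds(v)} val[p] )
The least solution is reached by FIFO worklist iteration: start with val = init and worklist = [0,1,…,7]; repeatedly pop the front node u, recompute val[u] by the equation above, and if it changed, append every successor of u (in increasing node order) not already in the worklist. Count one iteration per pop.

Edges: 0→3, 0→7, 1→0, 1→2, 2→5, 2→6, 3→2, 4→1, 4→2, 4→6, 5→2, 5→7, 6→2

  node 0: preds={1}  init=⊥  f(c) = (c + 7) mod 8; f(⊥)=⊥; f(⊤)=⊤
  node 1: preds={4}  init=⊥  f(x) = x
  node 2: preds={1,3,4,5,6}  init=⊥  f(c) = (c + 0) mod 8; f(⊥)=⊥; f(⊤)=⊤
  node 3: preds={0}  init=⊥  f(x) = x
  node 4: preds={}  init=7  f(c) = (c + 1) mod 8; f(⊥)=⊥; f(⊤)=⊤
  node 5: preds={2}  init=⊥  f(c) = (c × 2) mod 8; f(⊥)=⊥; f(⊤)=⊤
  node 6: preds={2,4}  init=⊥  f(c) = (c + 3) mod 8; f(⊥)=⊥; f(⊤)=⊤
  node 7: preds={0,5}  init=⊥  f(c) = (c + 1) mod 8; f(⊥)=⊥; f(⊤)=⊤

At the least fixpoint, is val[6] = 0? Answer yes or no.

no

Iteration log — 16 steps:
  step 1. node 0  ⊔preds=⊥  new=⊥  stable
  step 2. node 1  ⊔preds=7  new=7  old=⊥  +wl: 0
  step 3. node 2  ⊔preds=7  new=7  old=⊥  +wl: 
  step 4. node 3  ⊔preds=⊥  new=⊥  stable
  step 5. node 4  ⊔preds=⊥  new=7  stable
  step 6. node 5  ⊔preds=7  new=6  old=⊥  +wl: 2
  step 7. node 6  ⊔preds=7  new=2  old=⊥  +wl: 
  step 8. node 7  ⊔preds=6  new=7  old=⊥  +wl: 
  step 9. node 0  ⊔preds=7  new=6  old=⊥  +wl: 3,7
  step 10. node 2  ⊔preds=⊤  new=⊤  old=7  +wl: 5,6
  step 11. node 3  ⊔preds=6  new=6  old=⊥  +wl: 2
  step 12. node 7  ⊔preds=6  new=7  stable
  step 13. node 5  ⊔preds=⊤  new=⊤  old=6  +wl: 7
  step 14. node 6  ⊔preds=⊤  new=⊤  old=2  +wl: 
  step 15. node 2  ⊔preds=⊤  new=⊤  stable
  step 16. node 7  ⊔preds=⊤  new=⊤  old=7  +wl: 

Least fixpoint reached:
  node 0: 6
  node 1: 7
  node 2: ⊤
  node 3: 6
  node 4: 7
  node 5: ⊤
  node 6: ⊤
  node 7: ⊤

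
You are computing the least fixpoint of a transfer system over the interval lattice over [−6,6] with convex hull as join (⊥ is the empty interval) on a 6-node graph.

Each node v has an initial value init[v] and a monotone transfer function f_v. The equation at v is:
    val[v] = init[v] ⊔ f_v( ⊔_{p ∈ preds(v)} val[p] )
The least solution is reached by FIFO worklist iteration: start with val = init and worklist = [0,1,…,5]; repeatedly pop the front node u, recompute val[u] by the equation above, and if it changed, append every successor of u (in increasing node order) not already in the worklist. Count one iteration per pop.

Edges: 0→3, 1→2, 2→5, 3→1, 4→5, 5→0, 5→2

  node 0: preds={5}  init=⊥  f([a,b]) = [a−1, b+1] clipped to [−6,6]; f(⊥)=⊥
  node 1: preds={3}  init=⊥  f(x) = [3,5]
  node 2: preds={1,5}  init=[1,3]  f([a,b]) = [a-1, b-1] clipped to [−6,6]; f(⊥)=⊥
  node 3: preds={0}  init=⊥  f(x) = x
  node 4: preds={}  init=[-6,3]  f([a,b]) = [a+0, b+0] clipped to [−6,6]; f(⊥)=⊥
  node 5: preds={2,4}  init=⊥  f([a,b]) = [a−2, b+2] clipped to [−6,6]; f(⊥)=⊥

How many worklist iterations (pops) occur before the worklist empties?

Worklist (11 pops):
  #1 pop 0: in=⊥ → ⊥ (no change)
  #2 pop 1: in=⊥ → [3,5] (was ⊥); enqueue []
  #3 pop 2: in=[3,5] → [1,4] (was [1,3]); enqueue []
  #4 pop 3: in=⊥ → ⊥ (no change)
  #5 pop 4: in=⊥ → [-6,3] (no change)
  #6 pop 5: in=[-6,4] → [-6,6] (was ⊥); enqueue [0,2]
  #7 pop 0: in=[-6,6] → [-6,6] (was ⊥); enqueue [3]
  #8 pop 2: in=[-6,6] → [-6,5] (was [1,4]); enqueue [5]
  #9 pop 3: in=[-6,6] → [-6,6] (was ⊥); enqueue [1]
  #10 pop 5: in=[-6,5] → [-6,6] (no change)
  #11 pop 1: in=[-6,6] → [3,5] (no change)

Fixpoint:
  val[0] = [-6,6]
  val[1] = [3,5]
  val[2] = [-6,5]
  val[3] = [-6,6]
  val[4] = [-6,3]
  val[5] = [-6,6]

11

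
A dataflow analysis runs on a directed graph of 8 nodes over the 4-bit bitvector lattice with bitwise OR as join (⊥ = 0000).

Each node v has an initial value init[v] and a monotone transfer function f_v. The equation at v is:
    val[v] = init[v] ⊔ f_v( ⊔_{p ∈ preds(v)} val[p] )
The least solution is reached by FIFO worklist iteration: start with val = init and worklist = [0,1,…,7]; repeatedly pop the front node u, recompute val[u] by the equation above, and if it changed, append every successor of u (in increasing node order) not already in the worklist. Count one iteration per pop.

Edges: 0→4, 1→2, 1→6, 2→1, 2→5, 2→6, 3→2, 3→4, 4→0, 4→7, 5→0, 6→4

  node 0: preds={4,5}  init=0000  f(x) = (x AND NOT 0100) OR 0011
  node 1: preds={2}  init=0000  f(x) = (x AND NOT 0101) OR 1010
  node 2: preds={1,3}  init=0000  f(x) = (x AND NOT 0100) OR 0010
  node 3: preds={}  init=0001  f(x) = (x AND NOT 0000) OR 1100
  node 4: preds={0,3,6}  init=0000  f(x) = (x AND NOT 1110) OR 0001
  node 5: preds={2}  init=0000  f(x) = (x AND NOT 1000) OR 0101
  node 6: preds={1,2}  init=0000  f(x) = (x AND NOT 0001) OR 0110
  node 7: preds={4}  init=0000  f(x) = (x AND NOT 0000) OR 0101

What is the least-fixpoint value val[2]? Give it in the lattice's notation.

Iteration log — 12 steps:
  step 1. node 0  ⊔preds=0000  new=0011  old=0000  +wl: 
  step 2. node 1  ⊔preds=0000  new=1010  old=0000  +wl: 
  step 3. node 2  ⊔preds=1011  new=1011  old=0000  +wl: 1
  step 4. node 3  ⊔preds=0000  new=1101  old=0001  +wl: 2
  step 5. node 4  ⊔preds=1111  new=0001  old=0000  +wl: 0
  step 6. node 5  ⊔preds=1011  new=0111  old=0000  +wl: 
  step 7. node 6  ⊔preds=1011  new=1110  old=0000  +wl: 4
  step 8. node 7  ⊔preds=0001  new=0101  old=0000  +wl: 
  step 9. node 1  ⊔preds=1011  new=1010  stable
  step 10. node 2  ⊔preds=1111  new=1011  stable
  step 11. node 0  ⊔preds=0111  new=0011  stable
  step 12. node 4  ⊔preds=1111  new=0001  stable

Least fixpoint reached:
  node 0: 0011
  node 1: 1010
  node 2: 1011
  node 3: 1101
  node 4: 0001
  node 5: 0111
  node 6: 1110
  node 7: 0101

1011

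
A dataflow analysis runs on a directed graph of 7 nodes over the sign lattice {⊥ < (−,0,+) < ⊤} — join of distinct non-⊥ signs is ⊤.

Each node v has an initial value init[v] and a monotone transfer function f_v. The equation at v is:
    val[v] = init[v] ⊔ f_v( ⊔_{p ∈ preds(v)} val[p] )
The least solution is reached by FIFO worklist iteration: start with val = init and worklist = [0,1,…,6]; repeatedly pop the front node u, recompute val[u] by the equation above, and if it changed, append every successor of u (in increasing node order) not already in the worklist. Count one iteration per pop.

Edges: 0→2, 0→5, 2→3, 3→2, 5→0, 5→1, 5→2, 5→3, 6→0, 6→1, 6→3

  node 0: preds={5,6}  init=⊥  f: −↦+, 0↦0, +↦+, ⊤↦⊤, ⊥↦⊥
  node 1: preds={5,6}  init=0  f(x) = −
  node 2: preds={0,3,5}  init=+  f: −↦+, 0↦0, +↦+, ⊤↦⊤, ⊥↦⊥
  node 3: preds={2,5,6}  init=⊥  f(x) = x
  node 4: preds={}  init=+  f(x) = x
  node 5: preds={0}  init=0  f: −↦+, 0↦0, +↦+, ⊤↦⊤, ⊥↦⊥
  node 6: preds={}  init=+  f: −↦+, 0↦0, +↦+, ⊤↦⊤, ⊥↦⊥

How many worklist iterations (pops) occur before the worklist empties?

Trace (11 dequeues):
  [1] u=0 | in ⊤ | out ⊤ | prev ⊥ | push {}
  [2] u=1 | in ⊤ | out ⊤ | prev 0 | push {}
  [3] u=2 | in ⊤ | out ⊤ | prev + | push {}
  [4] u=3 | in ⊤ | out ⊤ | prev ⊥ | push {2}
  [5] u=4 | in ⊥ | out + | ==
  [6] u=5 | in ⊤ | out ⊤ | prev 0 | push {0,1,3}
  [7] u=6 | in ⊥ | out + | ==
  [8] u=2 | in ⊤ | out ⊤ | ==
  [9] u=0 | in ⊤ | out ⊤ | ==
  [10] u=1 | in ⊤ | out ⊤ | ==
  [11] u=3 | in ⊤ | out ⊤ | ==

Converged values:
  [0] ⊤
  [1] ⊤
  [2] ⊤
  [3] ⊤
  [4] +
  [5] ⊤
  [6] +

11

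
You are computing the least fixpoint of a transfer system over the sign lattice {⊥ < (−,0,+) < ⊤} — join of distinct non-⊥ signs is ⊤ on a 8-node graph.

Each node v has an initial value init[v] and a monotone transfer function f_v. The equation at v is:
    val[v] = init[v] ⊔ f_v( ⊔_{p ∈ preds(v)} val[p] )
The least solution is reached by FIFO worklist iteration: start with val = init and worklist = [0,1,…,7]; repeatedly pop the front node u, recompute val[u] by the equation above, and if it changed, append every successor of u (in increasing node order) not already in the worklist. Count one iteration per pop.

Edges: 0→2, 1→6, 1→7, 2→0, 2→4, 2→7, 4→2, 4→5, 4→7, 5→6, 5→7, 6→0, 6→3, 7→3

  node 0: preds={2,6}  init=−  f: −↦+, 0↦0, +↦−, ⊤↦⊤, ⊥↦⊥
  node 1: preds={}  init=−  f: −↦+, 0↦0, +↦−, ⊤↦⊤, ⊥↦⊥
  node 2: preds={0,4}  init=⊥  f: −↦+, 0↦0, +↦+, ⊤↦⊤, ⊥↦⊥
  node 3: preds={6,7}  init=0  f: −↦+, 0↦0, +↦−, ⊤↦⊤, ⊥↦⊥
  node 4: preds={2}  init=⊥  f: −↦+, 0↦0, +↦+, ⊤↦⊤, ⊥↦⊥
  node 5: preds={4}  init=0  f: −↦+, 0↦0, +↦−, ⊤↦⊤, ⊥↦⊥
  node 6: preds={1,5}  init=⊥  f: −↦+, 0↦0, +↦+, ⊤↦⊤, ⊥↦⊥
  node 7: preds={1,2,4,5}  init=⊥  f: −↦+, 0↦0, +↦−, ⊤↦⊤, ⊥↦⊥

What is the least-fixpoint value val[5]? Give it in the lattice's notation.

⊤

Worklist (16 pops):
  #1 pop 0: in=⊥ → − (no change)
  #2 pop 1: in=⊥ → − (no change)
  #3 pop 2: in=− → + (was ⊥); enqueue [0]
  #4 pop 3: in=⊥ → 0 (no change)
  #5 pop 4: in=+ → + (was ⊥); enqueue [2]
  #6 pop 5: in=+ → ⊤ (was 0); enqueue []
  #7 pop 6: in=⊤ → ⊤ (was ⊥); enqueue [3]
  #8 pop 7: in=⊤ → ⊤ (was ⊥); enqueue []
  #9 pop 0: in=⊤ → ⊤ (was −); enqueue []
  #10 pop 2: in=⊤ → ⊤ (was +); enqueue [0,4,7]
  #11 pop 3: in=⊤ → ⊤ (was 0); enqueue []
  #12 pop 0: in=⊤ → ⊤ (no change)
  #13 pop 4: in=⊤ → ⊤ (was +); enqueue [2,5]
  #14 pop 7: in=⊤ → ⊤ (no change)
  #15 pop 2: in=⊤ → ⊤ (no change)
  #16 pop 5: in=⊤ → ⊤ (no change)

Fixpoint:
  val[0] = ⊤
  val[1] = −
  val[2] = ⊤
  val[3] = ⊤
  val[4] = ⊤
  val[5] = ⊤
  val[6] = ⊤
  val[7] = ⊤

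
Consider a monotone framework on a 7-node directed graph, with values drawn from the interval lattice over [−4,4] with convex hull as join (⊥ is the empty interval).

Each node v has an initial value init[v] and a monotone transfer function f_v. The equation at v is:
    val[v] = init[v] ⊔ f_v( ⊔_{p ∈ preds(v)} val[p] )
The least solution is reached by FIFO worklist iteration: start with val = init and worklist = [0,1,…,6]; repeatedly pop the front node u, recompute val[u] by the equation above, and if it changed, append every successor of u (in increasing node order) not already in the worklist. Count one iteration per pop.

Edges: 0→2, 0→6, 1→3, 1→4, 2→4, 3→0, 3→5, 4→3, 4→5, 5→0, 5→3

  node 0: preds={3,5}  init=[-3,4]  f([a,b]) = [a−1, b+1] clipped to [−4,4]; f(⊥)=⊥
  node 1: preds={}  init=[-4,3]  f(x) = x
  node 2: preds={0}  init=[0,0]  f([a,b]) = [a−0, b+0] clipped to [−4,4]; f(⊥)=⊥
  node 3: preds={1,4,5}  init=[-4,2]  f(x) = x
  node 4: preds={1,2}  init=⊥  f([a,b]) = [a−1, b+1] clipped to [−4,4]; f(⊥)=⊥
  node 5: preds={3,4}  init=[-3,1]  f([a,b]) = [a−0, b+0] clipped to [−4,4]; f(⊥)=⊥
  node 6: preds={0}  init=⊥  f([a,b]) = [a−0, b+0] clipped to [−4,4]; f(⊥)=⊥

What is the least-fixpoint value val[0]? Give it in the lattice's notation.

Trace (11 dequeues):
  [1] u=0 | in [-4,2] | out [-4,4] | prev [-3,4] | push {}
  [2] u=1 | in ⊥ | out [-4,3] | ==
  [3] u=2 | in [-4,4] | out [-4,4] | prev [0,0] | push {}
  [4] u=3 | in [-4,3] | out [-4,3] | prev [-4,2] | push {0}
  [5] u=4 | in [-4,4] | out [-4,4] | prev ⊥ | push {3}
  [6] u=5 | in [-4,4] | out [-4,4] | prev [-3,1] | push {}
  [7] u=6 | in [-4,4] | out [-4,4] | prev ⊥ | push {}
  [8] u=0 | in [-4,4] | out [-4,4] | ==
  [9] u=3 | in [-4,4] | out [-4,4] | prev [-4,3] | push {0,5}
  [10] u=0 | in [-4,4] | out [-4,4] | ==
  [11] u=5 | in [-4,4] | out [-4,4] | ==

Converged values:
  [0] [-4,4]
  [1] [-4,3]
  [2] [-4,4]
  [3] [-4,4]
  [4] [-4,4]
  [5] [-4,4]
  [6] [-4,4]

[-4,4]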